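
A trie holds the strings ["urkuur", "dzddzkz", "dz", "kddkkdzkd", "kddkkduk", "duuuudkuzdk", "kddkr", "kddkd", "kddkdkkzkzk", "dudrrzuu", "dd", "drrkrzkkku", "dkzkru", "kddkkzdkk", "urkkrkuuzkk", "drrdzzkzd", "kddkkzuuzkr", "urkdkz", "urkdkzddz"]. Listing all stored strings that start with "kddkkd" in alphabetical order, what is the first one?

Words with prefix "kddkkd", in lexicographic order: "kddkkduk", "kddkkdzkd"
Position 1: kddkkduk

kddkkduk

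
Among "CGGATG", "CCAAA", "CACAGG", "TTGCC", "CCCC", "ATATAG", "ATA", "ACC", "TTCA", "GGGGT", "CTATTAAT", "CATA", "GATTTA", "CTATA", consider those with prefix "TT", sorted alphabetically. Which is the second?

Words with prefix "TT", in lexicographic order: "TTCA", "TTGCC"
Position 2: TTGCC

TTGCC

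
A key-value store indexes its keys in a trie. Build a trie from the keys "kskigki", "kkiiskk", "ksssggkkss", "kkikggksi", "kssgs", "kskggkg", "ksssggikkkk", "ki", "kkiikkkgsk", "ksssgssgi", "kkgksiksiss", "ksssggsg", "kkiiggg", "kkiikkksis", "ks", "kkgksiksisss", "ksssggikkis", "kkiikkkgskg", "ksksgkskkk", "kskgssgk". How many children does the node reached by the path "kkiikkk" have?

Follow the path "kkiikkk" to its node, then look at its outgoing edges.
Distinct next characters after "kkiikkk": g, s.
That node has 2 child edges.

2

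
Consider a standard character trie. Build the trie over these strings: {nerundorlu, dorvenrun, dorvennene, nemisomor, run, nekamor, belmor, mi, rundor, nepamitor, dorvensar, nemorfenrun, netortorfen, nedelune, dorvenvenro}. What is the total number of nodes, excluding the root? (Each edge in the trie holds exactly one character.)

87

For each word, the new-node count is its length minus the longest prefix already in the trie:
  "nerundorlu" → 10 new (n, e, r, u, n, d, o, r, l, u)
  "dorvenrun" → 9 new (d, o, r, v, e, n, r, u, n)
  "dorvennene" → prefix "dorven" already present; 4 new (n, e, n, e)
  "nemisomor" → prefix "ne" already present; 7 new (m, i, s, o, m, o, r)
  "run" → 3 new (r, u, n)
  "nekamor" → prefix "ne" already present; 5 new (k, a, m, o, r)
  "belmor" → 6 new (b, e, l, m, o, r)
  "mi" → 2 new (m, i)
  "rundor" → prefix "run" already present; 3 new (d, o, r)
  "nepamitor" → prefix "ne" already present; 7 new (p, a, m, i, t, o, r)
  "dorvensar" → prefix "dorven" already present; 3 new (s, a, r)
  "nemorfenrun" → prefix "nem" already present; 8 new (o, r, f, e, n, r, u, n)
  "netortorfen" → prefix "ne" already present; 9 new (t, o, r, t, o, r, f, e, n)
  "nedelune" → prefix "ne" already present; 6 new (d, e, l, u, n, e)
  "dorvenvenro" → prefix "dorven" already present; 5 new (v, e, n, r, o)
Total nodes = 10 + 9 + 4 + 7 + 3 + 5 + 6 + 2 + 3 + 7 + 3 + 8 + 9 + 6 + 5 = 87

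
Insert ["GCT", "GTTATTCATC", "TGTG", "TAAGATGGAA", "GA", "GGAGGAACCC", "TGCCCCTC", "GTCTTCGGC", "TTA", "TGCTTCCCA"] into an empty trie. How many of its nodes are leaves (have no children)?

10

A leaf is a node with no children — equivalently, the end of a word that is not a proper prefix of any other stored word.
Those words: "GA", "GCT", "GGAGGAACCC", "GTCTTCGGC", "GTTATTCATC", "TAAGATGGAA", "TGCCCCTC", "TGCTTCCCA", "TGTG", "TTA"
Leaf count: 10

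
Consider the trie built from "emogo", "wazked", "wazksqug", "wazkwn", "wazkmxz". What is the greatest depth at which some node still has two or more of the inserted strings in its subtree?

4

The deepest shared node is where two words last agree before diverging.
e.g. "wazked" and "wazkmxz" share the prefix "wazk" of length 4; no pair shares a longer one.
Longest shared-prefix length: 4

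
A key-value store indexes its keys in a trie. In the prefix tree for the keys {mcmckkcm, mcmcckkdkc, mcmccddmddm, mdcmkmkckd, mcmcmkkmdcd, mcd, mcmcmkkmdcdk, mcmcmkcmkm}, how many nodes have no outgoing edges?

7

Leaves are exactly the stored words that no other stored word extends.
Those words: "mcd", "mcmccddmddm", "mcmcckkdkc", "mcmckkcm", "mcmcmkcmkm", "mcmcmkkmdcdk", "mdcmkmkckd"
Leaf count: 7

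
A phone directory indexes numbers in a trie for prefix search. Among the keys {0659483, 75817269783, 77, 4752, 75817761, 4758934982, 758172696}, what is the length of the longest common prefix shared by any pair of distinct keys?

8

The deepest shared node is where two words last agree before diverging.
e.g. "758172696" and "75817269783" share the prefix "75817269" of length 8; no pair shares a longer one.
Longest shared-prefix length: 8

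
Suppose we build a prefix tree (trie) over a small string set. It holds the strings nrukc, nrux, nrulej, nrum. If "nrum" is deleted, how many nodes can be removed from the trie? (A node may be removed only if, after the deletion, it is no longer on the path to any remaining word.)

1

After clearing the end-marker at "nrum", prune upward until reaching a node still needed by another word.
The suffix "m" (1 node) is used only by "nrum"; the node for "nru" still has the child "k", so pruning stops there.
Nodes removed: 1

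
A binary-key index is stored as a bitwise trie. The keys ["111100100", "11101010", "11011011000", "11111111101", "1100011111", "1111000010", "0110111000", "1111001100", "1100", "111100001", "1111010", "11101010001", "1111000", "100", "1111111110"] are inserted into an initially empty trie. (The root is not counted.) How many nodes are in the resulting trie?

61

Insert word by word; a character creates a node only if that edge doesn't already exist:
  "111100100" → 9 new (1, 1, 1, 1, 0, 0, 1, 0, 0)
  "11101010" → prefix "111" already present; 5 new (0, 1, 0, 1, 0)
  "11011011000" → prefix "11" already present; 9 new (0, 1, 1, 0, 1, 1, 0, 0, 0)
  "11111111101" → prefix "1111" already present; 7 new (1, 1, 1, 1, 1, 0, 1)
  "1100011111" → prefix "110" already present; 7 new (0, 0, 1, 1, 1, 1, 1)
  "1111000010" → prefix "111100" already present; 4 new (0, 0, 1, 0)
  "0110111000" → 10 new (0, 1, 1, 0, 1, 1, 1, 0, 0, 0)
  "1111001100" → prefix "1111001" already present; 3 new (1, 0, 0)
  "1100" → prefix "1100" already present; 0 new (none)
  "111100001" → prefix "111100001" already present; 0 new (none)
  "1111010" → prefix "11110" already present; 2 new (1, 0)
  "11101010001" → prefix "11101010" already present; 3 new (0, 0, 1)
  "1111000" → prefix "1111000" already present; 0 new (none)
  "100" → prefix "1" already present; 2 new (0, 0)
  "1111111110" → prefix "1111111110" already present; 0 new (none)
Total nodes = 9 + 5 + 9 + 7 + 7 + 4 + 10 + 3 + 0 + 0 + 2 + 3 + 0 + 2 + 0 = 61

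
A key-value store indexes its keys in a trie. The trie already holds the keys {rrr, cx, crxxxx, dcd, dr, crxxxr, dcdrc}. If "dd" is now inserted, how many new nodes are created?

The longest prefix of "dd" already in the trie is "d" (length 1).
So 2 − 1 = 1 new nodes.

1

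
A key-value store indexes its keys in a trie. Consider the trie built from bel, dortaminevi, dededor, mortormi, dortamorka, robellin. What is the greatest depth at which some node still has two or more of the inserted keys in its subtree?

The deepest shared node is where two words last agree before diverging.
"dortaminevi" and "dortamorka" agree on "dortam" (6 characters) before diverging; nothing deeper is shared.
Longest shared-prefix length: 6

6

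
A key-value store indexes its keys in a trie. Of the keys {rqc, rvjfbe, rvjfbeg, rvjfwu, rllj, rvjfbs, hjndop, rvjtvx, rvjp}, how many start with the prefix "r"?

8

Walk to "r"; the words in its subtree are exactly those with that prefix.
Words under "r": rllj, rqc, rvjfbe, rvjfbeg, rvjfbs, rvjfwu, rvjp, rvjtvx
Count: 8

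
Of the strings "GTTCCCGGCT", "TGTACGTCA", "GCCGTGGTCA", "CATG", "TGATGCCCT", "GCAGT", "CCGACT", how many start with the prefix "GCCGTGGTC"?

Filter for entries beginning with "GCCGTGGTC":
Matches: "GCCGTGGTCA"
Count: 1

1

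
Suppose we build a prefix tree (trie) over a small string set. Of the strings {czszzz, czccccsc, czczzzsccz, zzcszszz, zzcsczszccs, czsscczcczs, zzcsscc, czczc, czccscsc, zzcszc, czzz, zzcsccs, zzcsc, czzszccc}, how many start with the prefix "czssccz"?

Filter for entries beginning with "czssccz":
Words under "czssccz": czsscczcczs
Count: 1

1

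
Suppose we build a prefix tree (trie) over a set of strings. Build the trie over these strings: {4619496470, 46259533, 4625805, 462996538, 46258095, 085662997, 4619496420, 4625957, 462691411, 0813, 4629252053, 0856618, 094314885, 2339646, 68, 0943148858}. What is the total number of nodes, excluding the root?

73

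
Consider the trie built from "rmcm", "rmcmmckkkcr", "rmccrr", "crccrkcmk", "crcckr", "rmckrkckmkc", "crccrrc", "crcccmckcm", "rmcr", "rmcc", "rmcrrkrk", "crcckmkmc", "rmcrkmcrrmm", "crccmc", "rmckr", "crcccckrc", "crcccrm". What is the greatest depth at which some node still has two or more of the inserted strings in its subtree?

5

Equivalently: take the maximum, over all pairs, of their longest common prefix length.
"crcccckrc" and "crcccmckcm" agree on "crccc" (5 characters) before diverging; nothing deeper is shared.
Longest shared-prefix length: 5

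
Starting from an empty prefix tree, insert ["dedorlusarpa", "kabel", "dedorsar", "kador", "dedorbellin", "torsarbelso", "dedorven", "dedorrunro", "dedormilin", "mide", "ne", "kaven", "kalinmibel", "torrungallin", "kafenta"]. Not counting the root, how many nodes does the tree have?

84

Insert word by word; a character creates a node only if that edge doesn't already exist:
  "dedorlusarpa" → 12 new (d, e, d, o, r, l, u, s, a, r, p, a)
  "kabel" → 5 new (k, a, b, e, l)
  "dedorsar" → prefix "dedor" already present; 3 new (s, a, r)
  "kador" → prefix "ka" already present; 3 new (d, o, r)
  "dedorbellin" → prefix "dedor" already present; 6 new (b, e, l, l, i, n)
  "torsarbelso" → 11 new (t, o, r, s, a, r, b, e, l, s, o)
  "dedorven" → prefix "dedor" already present; 3 new (v, e, n)
  "dedorrunro" → prefix "dedor" already present; 5 new (r, u, n, r, o)
  "dedormilin" → prefix "dedor" already present; 5 new (m, i, l, i, n)
  "mide" → 4 new (m, i, d, e)
  "ne" → 2 new (n, e)
  "kaven" → prefix "ka" already present; 3 new (v, e, n)
  "kalinmibel" → prefix "ka" already present; 8 new (l, i, n, m, i, b, e, l)
  "torrungallin" → prefix "tor" already present; 9 new (r, u, n, g, a, l, l, i, n)
  "kafenta" → prefix "ka" already present; 5 new (f, e, n, t, a)
Total nodes = 12 + 5 + 3 + 3 + 6 + 11 + 3 + 5 + 5 + 4 + 2 + 3 + 8 + 9 + 5 = 84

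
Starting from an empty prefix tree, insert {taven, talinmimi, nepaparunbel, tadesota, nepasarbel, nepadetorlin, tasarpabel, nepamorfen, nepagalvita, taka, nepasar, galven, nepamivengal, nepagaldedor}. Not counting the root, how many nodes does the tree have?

85

Insert word by word; a character creates a node only if that edge doesn't already exist:
  "taven" → 5 new (t, a, v, e, n)
  "talinmimi" → prefix "ta" already present; 7 new (l, i, n, m, i, m, i)
  "nepaparunbel" → 12 new (n, e, p, a, p, a, r, u, n, b, e, l)
  "tadesota" → prefix "ta" already present; 6 new (d, e, s, o, t, a)
  "nepasarbel" → prefix "nepa" already present; 6 new (s, a, r, b, e, l)
  "nepadetorlin" → prefix "nepa" already present; 8 new (d, e, t, o, r, l, i, n)
  "tasarpabel" → prefix "ta" already present; 8 new (s, a, r, p, a, b, e, l)
  "nepamorfen" → prefix "nepa" already present; 6 new (m, o, r, f, e, n)
  "nepagalvita" → prefix "nepa" already present; 7 new (g, a, l, v, i, t, a)
  "taka" → prefix "ta" already present; 2 new (k, a)
  "nepasar" → prefix "nepasar" already present; 0 new (none)
  "galven" → 6 new (g, a, l, v, e, n)
  "nepamivengal" → prefix "nepam" already present; 7 new (i, v, e, n, g, a, l)
  "nepagaldedor" → prefix "nepagal" already present; 5 new (d, e, d, o, r)
Total nodes = 5 + 7 + 12 + 6 + 6 + 8 + 8 + 6 + 7 + 2 + 0 + 6 + 7 + 5 = 85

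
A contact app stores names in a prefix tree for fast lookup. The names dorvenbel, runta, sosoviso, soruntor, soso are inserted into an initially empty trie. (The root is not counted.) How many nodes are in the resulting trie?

Count nodes per top-level branch (shared prefixes stored once):
  'd'-branch (dorvenbel): 9 nodes
  'r'-branch (runta): 5 nodes
  's'-branch (soruntor, soso, sosoviso): 14 nodes
Sum: 28

28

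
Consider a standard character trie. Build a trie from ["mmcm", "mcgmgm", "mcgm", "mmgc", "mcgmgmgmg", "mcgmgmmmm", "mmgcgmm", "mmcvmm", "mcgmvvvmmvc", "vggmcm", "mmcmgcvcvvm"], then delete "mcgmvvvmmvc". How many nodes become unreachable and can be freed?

Walk "mcgmvvvmmvc" from the leaf back toward the root, removing each node that no remaining word uses.
The suffix "vvvmmvc" (7 nodes) is used only by "mcgmvvvmmvc"; the node for "mcgm" still has the child "g", so pruning stops there.
Nodes removed: 7

7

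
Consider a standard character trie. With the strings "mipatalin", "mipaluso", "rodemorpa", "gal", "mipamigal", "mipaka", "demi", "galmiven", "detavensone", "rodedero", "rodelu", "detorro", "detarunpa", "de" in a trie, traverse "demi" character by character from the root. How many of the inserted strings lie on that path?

2

Walk "demi" from the root; an end-of-word marker is hit whenever a stored word is a prefix of "demi".
Prefixes of the query that are stored words: "de", "demi"
Count: 2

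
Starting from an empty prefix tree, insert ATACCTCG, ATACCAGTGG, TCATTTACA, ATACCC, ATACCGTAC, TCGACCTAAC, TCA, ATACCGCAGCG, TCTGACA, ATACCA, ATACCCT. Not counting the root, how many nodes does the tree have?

For each word, the new-node count is its length minus the longest prefix already in the trie:
  "ATACCTCG" → 8 new (A, T, A, C, C, T, C, G)
  "ATACCAGTGG" → prefix "ATACC" already present; 5 new (A, G, T, G, G)
  "TCATTTACA" → 9 new (T, C, A, T, T, T, A, C, A)
  "ATACCC" → prefix "ATACC" already present; 1 new (C)
  "ATACCGTAC" → prefix "ATACC" already present; 4 new (G, T, A, C)
  "TCGACCTAAC" → prefix "TC" already present; 8 new (G, A, C, C, T, A, A, C)
  "TCA" → prefix "TCA" already present; 0 new (none)
  "ATACCGCAGCG" → prefix "ATACCG" already present; 5 new (C, A, G, C, G)
  "TCTGACA" → prefix "TC" already present; 5 new (T, G, A, C, A)
  "ATACCA" → prefix "ATACCA" already present; 0 new (none)
  "ATACCCT" → prefix "ATACCC" already present; 1 new (T)
Total nodes = 8 + 5 + 9 + 1 + 4 + 8 + 0 + 5 + 5 + 0 + 1 = 46

46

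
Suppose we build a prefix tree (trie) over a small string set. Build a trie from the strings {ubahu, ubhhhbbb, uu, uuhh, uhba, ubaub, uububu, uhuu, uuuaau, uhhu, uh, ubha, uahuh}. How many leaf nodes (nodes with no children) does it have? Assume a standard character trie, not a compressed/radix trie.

11

A leaf is a node with no children — equivalently, the end of a word that is not a proper prefix of any other stored word.
Those words: "uahuh", "ubahu", "ubaub", "ubha", "ubhhhbbb", "uhba", "uhhu", "uhuu", "uububu", "uuhh", "uuuaau"
Leaf count: 11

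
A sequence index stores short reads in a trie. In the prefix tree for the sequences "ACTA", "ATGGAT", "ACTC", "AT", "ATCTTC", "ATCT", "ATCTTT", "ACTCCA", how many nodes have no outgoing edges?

5

A leaf is a node with no children — equivalently, the end of a word that is not a proper prefix of any other stored word.
Those words: "ACTA", "ACTCCA", "ATCTTC", "ATCTTT", "ATGGAT"
Leaf count: 5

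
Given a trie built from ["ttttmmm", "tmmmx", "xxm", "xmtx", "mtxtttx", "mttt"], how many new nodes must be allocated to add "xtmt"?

3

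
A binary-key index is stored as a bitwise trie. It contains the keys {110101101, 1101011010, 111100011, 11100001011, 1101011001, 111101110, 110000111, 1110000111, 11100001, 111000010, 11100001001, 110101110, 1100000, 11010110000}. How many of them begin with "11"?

14

Filter for entries beginning with "11":
Matches: "1100000", "110000111", "11010110000", "1101011001", "110101101", "1101011010", "110101110", "11100001", "111000010", "11100001001", "11100001011", "1110000111", "111100011", "111101110"
Count: 14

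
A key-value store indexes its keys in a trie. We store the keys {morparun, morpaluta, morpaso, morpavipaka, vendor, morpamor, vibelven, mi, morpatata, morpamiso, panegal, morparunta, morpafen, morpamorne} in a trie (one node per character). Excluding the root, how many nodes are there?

Trace insertions, counting only characters that open a new branch:
  "morparun" → 8 new (m, o, r, p, a, r, u, n)
  "morpaluta" → prefix "morpa" already present; 4 new (l, u, t, a)
  "morpaso" → prefix "morpa" already present; 2 new (s, o)
  "morpavipaka" → prefix "morpa" already present; 6 new (v, i, p, a, k, a)
  "vendor" → 6 new (v, e, n, d, o, r)
  "morpamor" → prefix "morpa" already present; 3 new (m, o, r)
  "vibelven" → prefix "v" already present; 7 new (i, b, e, l, v, e, n)
  "mi" → prefix "m" already present; 1 new (i)
  "morpatata" → prefix "morpa" already present; 4 new (t, a, t, a)
  "morpamiso" → prefix "morpam" already present; 3 new (i, s, o)
  "panegal" → 7 new (p, a, n, e, g, a, l)
  "morparunta" → prefix "morparun" already present; 2 new (t, a)
  "morpafen" → prefix "morpa" already present; 3 new (f, e, n)
  "morpamorne" → prefix "morpamor" already present; 2 new (n, e)
Total nodes = 8 + 4 + 2 + 6 + 6 + 3 + 7 + 1 + 4 + 3 + 7 + 2 + 3 + 2 = 58

58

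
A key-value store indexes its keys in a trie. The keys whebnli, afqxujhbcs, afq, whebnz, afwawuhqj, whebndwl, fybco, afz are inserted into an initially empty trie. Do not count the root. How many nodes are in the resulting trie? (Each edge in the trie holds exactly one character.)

34

Count nodes per top-level branch (shared prefixes stored once):
  'a'-branch (afq, afqxujhbcs, afwawuhqj, afz): 18 nodes
  'f'-branch (fybco): 5 nodes
  'w'-branch (whebndwl, whebnli, whebnz): 11 nodes
Sum: 34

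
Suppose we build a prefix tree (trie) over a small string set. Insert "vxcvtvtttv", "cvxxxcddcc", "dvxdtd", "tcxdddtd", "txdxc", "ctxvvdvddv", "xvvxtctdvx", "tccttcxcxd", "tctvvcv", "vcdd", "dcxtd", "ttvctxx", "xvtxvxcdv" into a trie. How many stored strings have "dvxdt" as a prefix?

Filter for entries beginning with "dvxdt":
Words under "dvxdt": dvxdtd
Count: 1

1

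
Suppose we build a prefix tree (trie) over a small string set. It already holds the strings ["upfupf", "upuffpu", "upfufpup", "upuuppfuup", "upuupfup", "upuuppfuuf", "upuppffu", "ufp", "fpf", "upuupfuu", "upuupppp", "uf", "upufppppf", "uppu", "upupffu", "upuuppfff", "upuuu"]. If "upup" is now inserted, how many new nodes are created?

"upup" is already a full path in the trie; only an end-marker is added.
No new nodes are needed: 0.

0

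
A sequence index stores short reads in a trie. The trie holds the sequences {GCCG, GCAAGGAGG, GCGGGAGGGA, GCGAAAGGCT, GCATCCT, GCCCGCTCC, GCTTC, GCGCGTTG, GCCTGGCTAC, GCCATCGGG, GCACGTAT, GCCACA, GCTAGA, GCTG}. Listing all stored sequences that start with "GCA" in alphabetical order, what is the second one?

GCACGTAT

Words with prefix "GCA", in lexicographic order: "GCAAGGAGG", "GCACGTAT", "GCATCCT"
The 2nd is GCACGTAT.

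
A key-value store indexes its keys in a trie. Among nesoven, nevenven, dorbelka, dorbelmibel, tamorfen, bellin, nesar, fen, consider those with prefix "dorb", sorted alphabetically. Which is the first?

DFS of the "dorb" subtree visits, in order: "dorbelka", "dorbelmibel"
Position 1: dorbelka

dorbelka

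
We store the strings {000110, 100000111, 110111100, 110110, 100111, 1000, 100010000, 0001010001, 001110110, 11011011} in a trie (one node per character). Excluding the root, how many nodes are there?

47

For each word, the new-node count is its length minus the longest prefix already in the trie:
  "000110" → 6 new (0, 0, 0, 1, 1, 0)
  "100000111" → 9 new (1, 0, 0, 0, 0, 0, 1, 1, 1)
  "110111100" → prefix "1" already present; 8 new (1, 0, 1, 1, 1, 1, 0, 0)
  "110110" → prefix "11011" already present; 1 new (0)
  "100111" → prefix "100" already present; 3 new (1, 1, 1)
  "1000" → prefix "1000" already present; 0 new (none)
  "100010000" → prefix "1000" already present; 5 new (1, 0, 0, 0, 0)
  "0001010001" → prefix "0001" already present; 6 new (0, 1, 0, 0, 0, 1)
  "001110110" → prefix "00" already present; 7 new (1, 1, 1, 0, 1, 1, 0)
  "11011011" → prefix "110110" already present; 2 new (1, 1)
Total nodes = 6 + 9 + 8 + 1 + 3 + 0 + 5 + 6 + 7 + 2 = 47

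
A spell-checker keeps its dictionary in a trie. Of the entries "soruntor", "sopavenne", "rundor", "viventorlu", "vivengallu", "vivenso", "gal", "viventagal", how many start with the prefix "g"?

Walk to "g"; the words in its subtree are exactly those with that prefix.
Matches: "gal"
Count: 1

1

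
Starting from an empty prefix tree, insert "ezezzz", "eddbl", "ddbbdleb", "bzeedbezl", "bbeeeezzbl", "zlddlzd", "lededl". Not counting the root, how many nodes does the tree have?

Trace insertions, counting only characters that open a new branch:
  "ezezzz" → 6 new (e, z, e, z, z, z)
  "eddbl" → prefix "e" already present; 4 new (d, d, b, l)
  "ddbbdleb" → 8 new (d, d, b, b, d, l, e, b)
  "bzeedbezl" → 9 new (b, z, e, e, d, b, e, z, l)
  "bbeeeezzbl" → prefix "b" already present; 9 new (b, e, e, e, e, z, z, b, l)
  "zlddlzd" → 7 new (z, l, d, d, l, z, d)
  "lededl" → 6 new (l, e, d, e, d, l)
Total nodes = 6 + 4 + 8 + 9 + 9 + 7 + 6 = 49

49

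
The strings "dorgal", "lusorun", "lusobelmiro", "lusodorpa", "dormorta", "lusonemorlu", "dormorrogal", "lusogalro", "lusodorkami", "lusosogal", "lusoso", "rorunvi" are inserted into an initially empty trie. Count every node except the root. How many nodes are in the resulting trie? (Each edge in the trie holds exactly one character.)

63

Insert word by word; a character creates a node only if that edge doesn't already exist:
  "dorgal" → 6 new (d, o, r, g, a, l)
  "lusorun" → 7 new (l, u, s, o, r, u, n)
  "lusobelmiro" → prefix "luso" already present; 7 new (b, e, l, m, i, r, o)
  "lusodorpa" → prefix "luso" already present; 5 new (d, o, r, p, a)
  "dormorta" → prefix "dor" already present; 5 new (m, o, r, t, a)
  "lusonemorlu" → prefix "luso" already present; 7 new (n, e, m, o, r, l, u)
  "dormorrogal" → prefix "dormor" already present; 5 new (r, o, g, a, l)
  "lusogalro" → prefix "luso" already present; 5 new (g, a, l, r, o)
  "lusodorkami" → prefix "lusodor" already present; 4 new (k, a, m, i)
  "lusosogal" → prefix "luso" already present; 5 new (s, o, g, a, l)
  "lusoso" → prefix "lusoso" already present; 0 new (none)
  "rorunvi" → 7 new (r, o, r, u, n, v, i)
Total nodes = 6 + 7 + 7 + 5 + 5 + 7 + 5 + 5 + 4 + 5 + 0 + 7 = 63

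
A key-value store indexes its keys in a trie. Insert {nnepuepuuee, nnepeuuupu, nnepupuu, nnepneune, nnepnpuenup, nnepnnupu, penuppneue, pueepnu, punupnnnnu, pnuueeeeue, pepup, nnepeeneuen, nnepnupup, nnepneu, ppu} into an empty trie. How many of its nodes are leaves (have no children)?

14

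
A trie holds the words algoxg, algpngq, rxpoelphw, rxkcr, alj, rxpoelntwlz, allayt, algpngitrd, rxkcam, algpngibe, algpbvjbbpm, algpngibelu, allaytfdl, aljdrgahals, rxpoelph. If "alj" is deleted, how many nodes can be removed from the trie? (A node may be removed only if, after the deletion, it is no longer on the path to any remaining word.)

Walk "alj" from the leaf back toward the root, removing each node that no remaining word uses.
Every node on "alj" is still needed (e.g. by "aljdrgahals"), so nothing is freed.
Nodes removed: 0

0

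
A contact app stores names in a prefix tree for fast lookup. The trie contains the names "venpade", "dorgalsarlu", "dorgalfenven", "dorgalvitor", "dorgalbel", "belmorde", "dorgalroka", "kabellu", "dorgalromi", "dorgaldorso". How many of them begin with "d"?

7

Filter for entries beginning with "d":
Matches: "dorgalbel", "dorgaldorso", "dorgalfenven", "dorgalroka", "dorgalromi", "dorgalsarlu", "dorgalvitor"
Count: 7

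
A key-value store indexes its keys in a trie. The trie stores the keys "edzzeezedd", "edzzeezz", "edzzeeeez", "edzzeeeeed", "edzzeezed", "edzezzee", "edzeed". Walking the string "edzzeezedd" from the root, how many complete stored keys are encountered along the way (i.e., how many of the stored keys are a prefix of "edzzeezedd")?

2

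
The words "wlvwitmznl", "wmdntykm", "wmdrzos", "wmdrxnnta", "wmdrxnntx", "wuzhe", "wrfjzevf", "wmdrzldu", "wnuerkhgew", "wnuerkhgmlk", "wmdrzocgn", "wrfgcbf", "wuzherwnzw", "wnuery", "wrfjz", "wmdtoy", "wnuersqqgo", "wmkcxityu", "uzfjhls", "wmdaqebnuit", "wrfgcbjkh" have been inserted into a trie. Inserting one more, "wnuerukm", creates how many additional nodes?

Walking "wnuerukm" from the root, the first 5 characters ("wnuer") follow existing edges; "u" is the first miss.
New nodes needed: |"wnuerukm"| − 5 = 8 − 5 = 3.

3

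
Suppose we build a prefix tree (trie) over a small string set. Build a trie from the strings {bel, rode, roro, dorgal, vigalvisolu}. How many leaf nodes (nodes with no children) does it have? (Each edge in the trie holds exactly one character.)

Leaves are exactly the stored words that no other stored word extends.
Those words: "bel", "dorgal", "rode", "roro", "vigalvisolu"
Leaf count: 5

5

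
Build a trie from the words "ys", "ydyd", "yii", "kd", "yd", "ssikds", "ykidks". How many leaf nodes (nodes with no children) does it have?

6

A leaf is a node with no children — equivalently, the end of a word that is not a proper prefix of any other stored word.
Those words: "kd", "ssikds", "ydyd", "yii", "ykidks", "ys"
Leaf count: 6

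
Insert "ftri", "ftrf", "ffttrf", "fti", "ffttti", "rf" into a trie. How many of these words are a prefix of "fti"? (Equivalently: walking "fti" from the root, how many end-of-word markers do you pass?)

1

Check each prefix of "fti" against the stored set — each match is an end-marker on the path.
Prefixes of the query that are stored words: "fti"
Count: 1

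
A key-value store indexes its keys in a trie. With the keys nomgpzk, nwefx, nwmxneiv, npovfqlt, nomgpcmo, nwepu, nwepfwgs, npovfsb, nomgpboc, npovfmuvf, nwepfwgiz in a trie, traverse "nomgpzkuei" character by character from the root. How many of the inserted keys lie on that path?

Check each prefix of "nomgpzkuei" against the stored set — each match is an end-marker on the path.
Prefixes of the query that are stored words: "nomgpzk"
Count: 1

1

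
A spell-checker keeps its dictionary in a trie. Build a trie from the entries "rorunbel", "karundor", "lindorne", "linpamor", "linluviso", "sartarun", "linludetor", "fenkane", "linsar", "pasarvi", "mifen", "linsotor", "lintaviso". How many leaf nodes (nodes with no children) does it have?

13

Leaves are exactly the stored words that no other stored word extends.
Those words: "fenkane", "karundor", "lindorne", "linludetor", "linluviso", "linpamor", "linsar", "linsotor", "lintaviso", "mifen", "pasarvi", "rorunbel", "sartarun"
Leaf count: 13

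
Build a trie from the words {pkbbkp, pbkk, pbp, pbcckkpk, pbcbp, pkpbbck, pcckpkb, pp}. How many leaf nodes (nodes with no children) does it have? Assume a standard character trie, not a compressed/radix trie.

A leaf is a node with no children — equivalently, the end of a word that is not a proper prefix of any other stored word.
Those words: "pbcbp", "pbcckkpk", "pbkk", "pbp", "pcckpkb", "pkbbkp", "pkpbbck", "pp"
Leaf count: 8

8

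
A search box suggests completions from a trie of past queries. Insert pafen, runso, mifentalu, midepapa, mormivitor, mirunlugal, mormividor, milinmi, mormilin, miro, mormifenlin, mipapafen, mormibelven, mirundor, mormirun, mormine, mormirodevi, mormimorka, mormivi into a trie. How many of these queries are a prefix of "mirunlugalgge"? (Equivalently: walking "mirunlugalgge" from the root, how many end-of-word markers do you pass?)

Traverse "mirunlugalgge" character by character; count nodes along the way that are marked as word ends.
Prefixes of the query that are stored words: "mirunlugal"
Count: 1

1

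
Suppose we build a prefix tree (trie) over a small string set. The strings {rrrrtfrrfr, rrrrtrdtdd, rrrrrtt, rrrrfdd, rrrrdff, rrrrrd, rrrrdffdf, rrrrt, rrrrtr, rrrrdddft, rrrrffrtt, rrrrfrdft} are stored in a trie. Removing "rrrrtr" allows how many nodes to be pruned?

After clearing the end-marker at "rrrrtr", prune upward until reaching a node still needed by another word.
Every node on "rrrrtr" is still needed (e.g. by "rrrrtrdtdd"), so nothing is freed.
Nodes removed: 0

0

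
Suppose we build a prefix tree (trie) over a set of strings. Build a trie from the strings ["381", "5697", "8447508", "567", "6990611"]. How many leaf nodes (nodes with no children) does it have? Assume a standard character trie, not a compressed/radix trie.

5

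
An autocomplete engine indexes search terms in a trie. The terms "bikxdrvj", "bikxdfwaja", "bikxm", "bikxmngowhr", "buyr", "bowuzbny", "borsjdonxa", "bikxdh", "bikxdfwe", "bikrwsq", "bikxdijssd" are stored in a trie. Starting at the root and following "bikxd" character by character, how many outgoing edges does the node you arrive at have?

4

Walk "bikxd" from the root, arriving at one node.
Characters that immediately follow "bikxd" among the stored strings: {f, h, i, r}.
That node has 4 child edges.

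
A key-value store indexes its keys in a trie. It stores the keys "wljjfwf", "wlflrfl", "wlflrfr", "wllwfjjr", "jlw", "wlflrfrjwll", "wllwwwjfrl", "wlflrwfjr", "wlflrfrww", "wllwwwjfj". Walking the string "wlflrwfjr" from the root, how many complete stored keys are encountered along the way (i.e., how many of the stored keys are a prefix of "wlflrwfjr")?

Walk "wlflrwfjr" from the root; an end-of-word marker is hit whenever a stored word is a prefix of "wlflrwfjr".
Prefixes of the query that are stored words: "wlflrwfjr"
Count: 1

1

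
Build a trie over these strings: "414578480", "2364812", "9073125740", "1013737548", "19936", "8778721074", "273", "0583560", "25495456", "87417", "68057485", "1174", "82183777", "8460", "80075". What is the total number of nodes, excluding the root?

For each word, the new-node count is its length minus the longest prefix already in the trie:
  "414578480" → 9 new (4, 1, 4, 5, 7, 8, 4, 8, 0)
  "2364812" → 7 new (2, 3, 6, 4, 8, 1, 2)
  "9073125740" → 10 new (9, 0, 7, 3, 1, 2, 5, 7, 4, 0)
  "1013737548" → 10 new (1, 0, 1, 3, 7, 3, 7, 5, 4, 8)
  "19936" → prefix "1" already present; 4 new (9, 9, 3, 6)
  "8778721074" → 10 new (8, 7, 7, 8, 7, 2, 1, 0, 7, 4)
  "273" → prefix "2" already present; 2 new (7, 3)
  "0583560" → 7 new (0, 5, 8, 3, 5, 6, 0)
  "25495456" → prefix "2" already present; 7 new (5, 4, 9, 5, 4, 5, 6)
  "87417" → prefix "87" already present; 3 new (4, 1, 7)
  "68057485" → 8 new (6, 8, 0, 5, 7, 4, 8, 5)
  "1174" → prefix "1" already present; 3 new (1, 7, 4)
  "82183777" → prefix "8" already present; 7 new (2, 1, 8, 3, 7, 7, 7)
  "8460" → prefix "8" already present; 3 new (4, 6, 0)
  "80075" → prefix "8" already present; 4 new (0, 0, 7, 5)
Total nodes = 9 + 7 + 10 + 10 + 4 + 10 + 2 + 7 + 7 + 3 + 8 + 3 + 7 + 3 + 4 = 94

94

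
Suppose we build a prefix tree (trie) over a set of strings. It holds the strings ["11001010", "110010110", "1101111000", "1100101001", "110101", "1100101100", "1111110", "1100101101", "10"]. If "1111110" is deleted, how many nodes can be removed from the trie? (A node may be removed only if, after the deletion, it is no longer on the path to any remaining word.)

5

A node on "1111110"'s path can go only if nothing else ends at it or branches off below it.
The suffix "11110" (5 nodes) is used only by "1111110"; the node for "11" still has the child "0", so pruning stops there.
Nodes removed: 5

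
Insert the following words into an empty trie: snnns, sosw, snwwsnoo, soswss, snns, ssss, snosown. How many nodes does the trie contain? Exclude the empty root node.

25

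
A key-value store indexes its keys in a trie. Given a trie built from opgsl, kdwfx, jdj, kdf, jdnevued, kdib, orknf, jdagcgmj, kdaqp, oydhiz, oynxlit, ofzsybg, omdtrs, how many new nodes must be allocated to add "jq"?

1

Walking "jq" from the root, the first 1 characters ("j") follow existing edges; "q" is the first miss.
New nodes needed: |"jq"| − 1 = 2 − 1 = 1.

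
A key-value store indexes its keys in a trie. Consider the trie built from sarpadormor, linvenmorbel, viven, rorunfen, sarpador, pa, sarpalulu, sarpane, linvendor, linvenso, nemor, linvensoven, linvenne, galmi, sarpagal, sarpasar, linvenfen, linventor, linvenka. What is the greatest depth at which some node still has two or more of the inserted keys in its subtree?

8

Equivalently: take the maximum, over all pairs, of their longest common prefix length.
"linvenso" and "linvensoven" agree on "linvenso" (8 characters) before diverging; nothing deeper is shared.
Longest shared-prefix length: 8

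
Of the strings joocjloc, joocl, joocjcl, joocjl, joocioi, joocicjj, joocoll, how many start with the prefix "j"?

Traverse to the node for "j", then collect every word in that subtree.
Matches: "joocicjj", "joocioi", "joocjcl", "joocjl", "joocjloc", "joocl", "joocoll"
Count: 7

7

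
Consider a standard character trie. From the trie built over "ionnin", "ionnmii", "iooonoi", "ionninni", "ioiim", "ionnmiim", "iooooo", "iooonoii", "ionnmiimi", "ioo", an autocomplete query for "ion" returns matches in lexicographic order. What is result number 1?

DFS of the "ion" subtree visits, in order: "ionnin", "ionninni", "ionnmii", "ionnmiim", "ionnmiimi"
The 1st is ionnin.

ionnin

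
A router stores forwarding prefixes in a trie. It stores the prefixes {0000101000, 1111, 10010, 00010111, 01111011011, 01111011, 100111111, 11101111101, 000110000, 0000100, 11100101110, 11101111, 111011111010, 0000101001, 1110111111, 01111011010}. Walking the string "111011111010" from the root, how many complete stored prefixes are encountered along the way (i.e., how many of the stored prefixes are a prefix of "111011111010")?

3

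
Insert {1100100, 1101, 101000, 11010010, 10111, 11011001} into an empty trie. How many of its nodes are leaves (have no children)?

A leaf is a node with no children — equivalently, the end of a word that is not a proper prefix of any other stored word.
Those words: "101000", "10111", "1100100", "11010010", "11011001"
Leaf count: 5

5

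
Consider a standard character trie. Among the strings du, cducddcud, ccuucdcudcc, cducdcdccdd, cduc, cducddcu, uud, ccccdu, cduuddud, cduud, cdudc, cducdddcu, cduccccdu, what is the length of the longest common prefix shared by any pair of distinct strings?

8

Equivalently: take the maximum, over all pairs, of their longest common prefix length.
e.g. "cducddcu" and "cducddcud" share the prefix "cducddcu" of length 8; no pair shares a longer one.
Longest shared-prefix length: 8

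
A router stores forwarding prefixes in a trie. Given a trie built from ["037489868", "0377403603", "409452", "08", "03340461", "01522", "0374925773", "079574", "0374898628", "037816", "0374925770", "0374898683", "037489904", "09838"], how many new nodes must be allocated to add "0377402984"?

4

"037740" is already a path in the trie; the remaining "2984" must be added.
Each of the 4 remaining characters creates one node.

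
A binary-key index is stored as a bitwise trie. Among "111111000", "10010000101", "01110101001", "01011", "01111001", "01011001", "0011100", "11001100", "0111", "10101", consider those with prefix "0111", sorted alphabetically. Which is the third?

Words with prefix "0111", in lexicographic order: "0111", "01110101001", "01111001"
Position 3: 01111001

01111001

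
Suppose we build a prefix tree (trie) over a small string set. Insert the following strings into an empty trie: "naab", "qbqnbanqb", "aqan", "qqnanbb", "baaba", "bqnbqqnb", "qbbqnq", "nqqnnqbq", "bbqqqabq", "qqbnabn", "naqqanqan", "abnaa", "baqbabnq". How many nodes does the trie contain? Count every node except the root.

75

Trace insertions, counting only characters that open a new branch:
  "naab" → 4 new (n, a, a, b)
  "qbqnbanqb" → 9 new (q, b, q, n, b, a, n, q, b)
  "aqan" → 4 new (a, q, a, n)
  "qqnanbb" → prefix "q" already present; 6 new (q, n, a, n, b, b)
  "baaba" → 5 new (b, a, a, b, a)
  "bqnbqqnb" → prefix "b" already present; 7 new (q, n, b, q, q, n, b)
  "qbbqnq" → prefix "qb" already present; 4 new (b, q, n, q)
  "nqqnnqbq" → prefix "n" already present; 7 new (q, q, n, n, q, b, q)
  "bbqqqabq" → prefix "b" already present; 7 new (b, q, q, q, a, b, q)
  "qqbnabn" → prefix "qq" already present; 5 new (b, n, a, b, n)
  "naqqanqan" → prefix "na" already present; 7 new (q, q, a, n, q, a, n)
  "abnaa" → prefix "a" already present; 4 new (b, n, a, a)
  "baqbabnq" → prefix "ba" already present; 6 new (q, b, a, b, n, q)
Total nodes = 4 + 9 + 4 + 6 + 5 + 7 + 4 + 7 + 7 + 5 + 7 + 4 + 6 = 75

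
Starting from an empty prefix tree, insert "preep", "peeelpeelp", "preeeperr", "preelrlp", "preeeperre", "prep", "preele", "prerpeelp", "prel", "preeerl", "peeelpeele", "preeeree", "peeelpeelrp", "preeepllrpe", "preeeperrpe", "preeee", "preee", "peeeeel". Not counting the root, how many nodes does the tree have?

Insert word by word; a character creates a node only if that edge doesn't already exist:
  "preep" → 5 new (p, r, e, e, p)
  "peeelpeelp" → prefix "p" already present; 9 new (e, e, e, l, p, e, e, l, p)
  "preeeperr" → prefix "pree" already present; 5 new (e, p, e, r, r)
  "preelrlp" → prefix "pree" already present; 4 new (l, r, l, p)
  "preeeperre" → prefix "preeeperr" already present; 1 new (e)
  "prep" → prefix "pre" already present; 1 new (p)
  "preele" → prefix "preel" already present; 1 new (e)
  "prerpeelp" → prefix "pre" already present; 6 new (r, p, e, e, l, p)
  "prel" → prefix "pre" already present; 1 new (l)
  "preeerl" → prefix "preee" already present; 2 new (r, l)
  "peeelpeele" → prefix "peeelpeel" already present; 1 new (e)
  "preeeree" → prefix "preeer" already present; 2 new (e, e)
  "peeelpeelrp" → prefix "peeelpeel" already present; 2 new (r, p)
  "preeepllrpe" → prefix "preeep" already present; 5 new (l, l, r, p, e)
  "preeeperrpe" → prefix "preeeperr" already present; 2 new (p, e)
  "preeee" → prefix "preee" already present; 1 new (e)
  "preee" → prefix "preee" already present; 0 new (none)
  "peeeeel" → prefix "peee" already present; 3 new (e, e, l)
Total nodes = 5 + 9 + 5 + 4 + 1 + 1 + 1 + 6 + 1 + 2 + 1 + 2 + 2 + 5 + 2 + 1 + 0 + 3 = 51

51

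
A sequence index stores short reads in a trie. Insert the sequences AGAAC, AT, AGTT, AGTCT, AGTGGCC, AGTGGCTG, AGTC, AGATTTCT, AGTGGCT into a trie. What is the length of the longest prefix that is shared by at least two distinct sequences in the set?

7

Look for the deepest trie node that still has at least two words in its subtree.
"AGTGGCT" and "AGTGGCTG" agree on "AGTGGCT" (7 characters) before diverging; nothing deeper is shared.
Longest shared-prefix length: 7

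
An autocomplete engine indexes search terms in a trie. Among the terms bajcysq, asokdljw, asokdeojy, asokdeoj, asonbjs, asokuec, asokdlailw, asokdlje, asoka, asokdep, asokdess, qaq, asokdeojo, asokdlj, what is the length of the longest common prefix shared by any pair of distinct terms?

8

Equivalently: take the maximum, over all pairs, of their longest common prefix length.
e.g. "asokdeoj" and "asokdeojo" share the prefix "asokdeoj" of length 8; no pair shares a longer one.
Longest shared-prefix length: 8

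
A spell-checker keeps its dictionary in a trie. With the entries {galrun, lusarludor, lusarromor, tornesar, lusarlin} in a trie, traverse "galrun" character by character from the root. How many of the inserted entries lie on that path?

Check each prefix of "galrun" against the stored set — each match is an end-marker on the path.
Prefixes of the query that are stored words: "galrun"
Count: 1

1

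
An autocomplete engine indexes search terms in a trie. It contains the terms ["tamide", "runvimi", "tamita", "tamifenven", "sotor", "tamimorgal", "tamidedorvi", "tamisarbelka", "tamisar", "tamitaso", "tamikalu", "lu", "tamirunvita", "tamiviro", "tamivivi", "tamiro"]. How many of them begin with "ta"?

Traverse to the node for "ta", then collect every word in that subtree.
Words under "ta": tamide, tamidedorvi, tamifenven, tamikalu, tamimorgal, tamiro, tamirunvita, tamisar, tamisarbelka, tamita, tamitaso, tamiviro, tamivivi
Count: 13

13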